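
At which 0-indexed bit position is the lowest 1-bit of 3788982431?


0b11100001110101110100100010011111. Lowest set bit at position 0

0


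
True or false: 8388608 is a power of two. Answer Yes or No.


0b100000000000000000000000. Only one bit set => Yes

Yes


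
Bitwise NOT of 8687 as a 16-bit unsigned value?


~0b10000111101111 = 0b1101111000010000 = 56848 (16-bit unsigned)

56848


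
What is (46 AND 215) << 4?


Step 1: 46 & 215 = 6
Step 2: 6 << 4 = 96

96


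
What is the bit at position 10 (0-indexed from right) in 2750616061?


0b10100011111100110001000111111101, position 10 = 0

0


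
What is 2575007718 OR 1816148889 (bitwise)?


0b10011001011110110111111111100110 | 0b1101100010000000011101110011001 = 0b11111101011110110111111111111111 = 4252729343

4252729343


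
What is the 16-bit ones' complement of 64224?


64224 ^ 65535 = 1311

1311


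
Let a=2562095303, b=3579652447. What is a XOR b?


2562095303 ^ 3579652447 = 1307267480

1307267480


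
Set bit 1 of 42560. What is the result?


42560 | (1 << 1) = 42560 | 2 = 42562

42562


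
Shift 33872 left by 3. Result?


0b1000010001010000 << 3 = 0b1000010001010000000 = 270976

270976


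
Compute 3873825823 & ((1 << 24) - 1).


3873825823 & 16777215 = 15066143

15066143


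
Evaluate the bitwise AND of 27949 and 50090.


0b110110100101101 & 0b1100001110101010 = 0b100000100101000 = 16680

16680


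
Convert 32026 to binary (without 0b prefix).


32026 = 111110100011010 in binary

111110100011010


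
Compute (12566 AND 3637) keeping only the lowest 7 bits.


Step 1: 12566 & 3637 = 20
Step 2: 20 & 127 = 20

20


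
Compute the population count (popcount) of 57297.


0b1101111111010001 has 11 set bits

11


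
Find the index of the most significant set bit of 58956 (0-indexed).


0b1110011001001100. Highest set bit at position 15

15


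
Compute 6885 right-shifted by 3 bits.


0b1101011100101 >> 3 = 0b1101011100 = 860

860


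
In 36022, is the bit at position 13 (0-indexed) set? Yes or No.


0b1000110010110110, bit 13 = 0. No

No


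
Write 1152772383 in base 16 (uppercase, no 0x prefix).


1152772383 = 44B5E91F hex

44B5E91F


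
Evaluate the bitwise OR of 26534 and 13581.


0b110011110100110 | 0b11010100001101 = 0b111011110101111 = 30639

30639


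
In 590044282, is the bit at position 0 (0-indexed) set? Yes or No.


0b100011001010110101110001111010, bit 0 = 0. No

No


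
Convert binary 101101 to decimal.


101101 in decimal = 45

45


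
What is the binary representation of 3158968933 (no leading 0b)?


3158968933 = 10111100010010100000101001100101 in binary

10111100010010100000101001100101


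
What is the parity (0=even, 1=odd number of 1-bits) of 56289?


0b1101101111100001 has 10 ones => parity 0

0


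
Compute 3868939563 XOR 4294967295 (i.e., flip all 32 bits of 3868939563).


3868939563 ^ 4294967295 = 426027732

426027732


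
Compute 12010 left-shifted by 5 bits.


0b10111011101010 << 5 = 0b1011101110101000000 = 384320

384320


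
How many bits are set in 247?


0b11110111 has 7 set bits

7


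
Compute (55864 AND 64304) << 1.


Step 1: 55864 & 64304 = 55856
Step 2: 55856 << 1 = 111712

111712


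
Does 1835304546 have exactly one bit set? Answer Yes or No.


0b1101101011001001000011001100010. Multiple bits set => No

No


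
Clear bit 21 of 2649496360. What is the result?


2649496360 & ~(1 << 21) = 2647399208

2647399208


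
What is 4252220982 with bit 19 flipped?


4252220982 ^ (1 << 19) = 4252220982 ^ 524288 = 4252745270

4252745270


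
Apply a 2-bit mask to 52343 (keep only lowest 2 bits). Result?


52343 & 3 = 3

3


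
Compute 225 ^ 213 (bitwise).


0b11100001 ^ 0b11010101 = 0b110100 = 52

52


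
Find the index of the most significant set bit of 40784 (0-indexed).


0b1001111101010000. Highest set bit at position 15

15


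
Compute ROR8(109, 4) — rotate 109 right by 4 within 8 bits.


Rotate 0b1101101 right by 4 (8-bit) = 0b11010110 = 214

214


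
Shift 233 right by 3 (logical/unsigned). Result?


0b11101001 >> 3 = 0b11101 = 29

29


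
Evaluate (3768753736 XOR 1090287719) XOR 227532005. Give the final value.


Step 1: 3768753736 ^ 1090287719 = 2690573871
Step 2: 2690573871 ^ 227532005 = 2916170442

2916170442


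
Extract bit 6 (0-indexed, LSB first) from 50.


0b110010, position 6 = 0

0


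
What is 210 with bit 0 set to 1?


210 | (1 << 0) = 210 | 1 = 211

211


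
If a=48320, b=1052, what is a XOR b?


48320 ^ 1052 = 47324

47324


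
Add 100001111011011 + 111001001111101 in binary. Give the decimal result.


100001111011011 + 111001001111101 = 1011011001011000 = 46680

46680


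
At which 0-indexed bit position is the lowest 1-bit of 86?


0b1010110. Lowest set bit at position 1

1


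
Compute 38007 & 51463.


0b1001010001110111 & 0b1100100100000111 = 0b1000000000000111 = 32775

32775


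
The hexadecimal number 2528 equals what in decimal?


2528 hex = 9512 decimal

9512


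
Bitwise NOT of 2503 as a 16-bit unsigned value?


~0b100111000111 = 0b1111011000111000 = 63032 (16-bit unsigned)

63032


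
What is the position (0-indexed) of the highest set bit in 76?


0b1001100. Highest set bit at position 6

6


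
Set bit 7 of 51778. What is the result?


51778 | (1 << 7) = 51778 | 128 = 51906

51906


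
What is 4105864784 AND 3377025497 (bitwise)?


0b11110100101110101000011001010000 & 0b11001001010010010101000111011001 = 0b11000000000010000000000001010000 = 3221749840

3221749840


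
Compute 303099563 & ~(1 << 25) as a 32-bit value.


303099563 & ~(1 << 25) = 269545131

269545131


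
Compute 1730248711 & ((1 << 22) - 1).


1730248711 & 4194303 = 2195463

2195463


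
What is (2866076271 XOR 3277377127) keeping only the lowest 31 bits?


Step 1: 2866076271 ^ 3277377127 = 1770787848
Step 2: 1770787848 & 2147483647 = 1770787848

1770787848


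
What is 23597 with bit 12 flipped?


23597 ^ (1 << 12) = 23597 ^ 4096 = 19501

19501


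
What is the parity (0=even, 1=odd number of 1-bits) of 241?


0b11110001 has 5 ones => parity 1

1


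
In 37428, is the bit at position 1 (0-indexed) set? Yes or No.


0b1001001000110100, bit 1 = 0. No

No


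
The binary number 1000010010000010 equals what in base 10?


1000010010000010 in decimal = 33922

33922


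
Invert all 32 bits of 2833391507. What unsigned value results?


2833391507 ^ 4294967295 = 1461575788

1461575788


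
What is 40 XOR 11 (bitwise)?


0b101000 ^ 0b1011 = 0b100011 = 35

35


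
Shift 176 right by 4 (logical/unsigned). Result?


0b10110000 >> 4 = 0b1011 = 11

11


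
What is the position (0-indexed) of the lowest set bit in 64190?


0b1111101010111110. Lowest set bit at position 1

1


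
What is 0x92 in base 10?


92 hex = 146 decimal

146


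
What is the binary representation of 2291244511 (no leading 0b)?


2291244511 = 10001000100100011001110111011111 in binary

10001000100100011001110111011111


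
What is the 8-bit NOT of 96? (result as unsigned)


~0b1100000 = 0b10011111 = 159 (8-bit unsigned)

159


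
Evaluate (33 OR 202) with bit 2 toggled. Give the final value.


Step 1: 33 | 202 = 235
Step 2: 235 ^ (1 << 2) = 235 ^ 4 = 239

239


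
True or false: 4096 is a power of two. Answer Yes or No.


0b1000000000000. Only one bit set => Yes

Yes


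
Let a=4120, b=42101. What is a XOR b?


4120 ^ 42101 = 46189

46189


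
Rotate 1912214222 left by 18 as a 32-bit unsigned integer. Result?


Rotate 0b1110001111110100001001011001110 left by 18 (32-bit) = 0b1001011001110011100011111101000 = 1262077928

1262077928


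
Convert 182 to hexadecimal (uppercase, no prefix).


182 = B6 hex

B6


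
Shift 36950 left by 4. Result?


0b1001000001010110 << 4 = 0b10010000010101100000 = 591200

591200


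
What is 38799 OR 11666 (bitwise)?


0b1001011110001111 | 0b10110110010010 = 0b1011111110011111 = 49055

49055


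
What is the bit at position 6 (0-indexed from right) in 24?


0b11000, position 6 = 0

0


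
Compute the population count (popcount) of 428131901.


0b11001100001001100011000111101 has 14 set bits

14


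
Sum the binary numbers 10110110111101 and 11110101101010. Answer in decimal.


10110110111101 + 11110101101010 = 110101100100111 = 27431

27431


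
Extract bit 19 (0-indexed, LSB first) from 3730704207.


0b11011110010111100000011101001111, position 19 = 1

1


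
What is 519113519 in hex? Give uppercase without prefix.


519113519 = 1EF10B2F hex

1EF10B2F


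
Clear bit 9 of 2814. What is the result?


2814 & ~(1 << 9) = 2302

2302


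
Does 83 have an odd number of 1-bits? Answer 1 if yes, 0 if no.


0b1010011 has 4 ones => parity 0

0


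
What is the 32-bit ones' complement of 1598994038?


1598994038 ^ 4294967295 = 2695973257

2695973257


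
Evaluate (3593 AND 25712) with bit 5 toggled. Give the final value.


Step 1: 3593 & 25712 = 1024
Step 2: 1024 ^ (1 << 5) = 1024 ^ 32 = 1056

1056


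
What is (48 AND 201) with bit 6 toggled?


Step 1: 48 & 201 = 0
Step 2: 0 ^ (1 << 6) = 0 ^ 64 = 64

64


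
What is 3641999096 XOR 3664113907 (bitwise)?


0b11011001000101000111111011111000 ^ 0b11011010011001011111000011110011 = 0b11011100011000111000001011 = 57773579

57773579


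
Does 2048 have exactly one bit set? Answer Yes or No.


0b100000000000. Only one bit set => Yes

Yes


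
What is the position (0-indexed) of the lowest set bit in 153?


0b10011001. Lowest set bit at position 0

0


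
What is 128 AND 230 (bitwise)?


0b10000000 & 0b11100110 = 0b10000000 = 128

128


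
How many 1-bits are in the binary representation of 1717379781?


0b1100110010111010010001011000101 has 15 set bits

15


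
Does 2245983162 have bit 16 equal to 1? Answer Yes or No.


0b10000101110111101111101110111010, bit 16 = 0. No

No


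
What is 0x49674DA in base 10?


49674DA hex = 76969178 decimal

76969178


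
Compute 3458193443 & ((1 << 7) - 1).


3458193443 & 127 = 35

35


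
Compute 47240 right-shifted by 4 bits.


0b1011100010001000 >> 4 = 0b101110001000 = 2952

2952


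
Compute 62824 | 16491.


0b1111010101101000 | 0b100000001101011 = 0b1111010101101011 = 62827

62827


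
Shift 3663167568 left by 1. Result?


0b11011010010101111000000001010000 << 1 = 0b110110100101011110000000010100000 = 7326335136

7326335136


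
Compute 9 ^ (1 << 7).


9 ^ (1 << 7) = 9 ^ 128 = 137

137


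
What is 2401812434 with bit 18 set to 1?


2401812434 | (1 << 18) = 2401812434 | 262144 = 2402074578

2402074578


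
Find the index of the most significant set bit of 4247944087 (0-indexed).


0b11111101001100100111101110010111. Highest set bit at position 31

31


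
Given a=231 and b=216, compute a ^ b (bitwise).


231 ^ 216 = 63

63


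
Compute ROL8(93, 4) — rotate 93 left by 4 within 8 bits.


Rotate 0b1011101 left by 4 (8-bit) = 0b11010101 = 213

213


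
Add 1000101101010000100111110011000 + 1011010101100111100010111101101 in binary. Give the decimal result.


1000101101010000100111110011000 + 1011010101100111100010111101101 = 10100000010111000001010110000101 = 2690389381

2690389381


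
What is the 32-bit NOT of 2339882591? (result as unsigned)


~0b10001011011101111100011001011111 = 0b1110100100010000011100110100000 = 1955084704 (32-bit unsigned)

1955084704


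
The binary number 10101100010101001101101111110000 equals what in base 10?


10101100010101001101101111110000 in decimal = 2891242480

2891242480


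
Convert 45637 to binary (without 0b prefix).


45637 = 1011001001000101 in binary

1011001001000101


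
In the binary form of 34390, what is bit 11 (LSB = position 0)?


0b1000011001010110, position 11 = 0

0


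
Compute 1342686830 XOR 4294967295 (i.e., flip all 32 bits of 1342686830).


1342686830 ^ 4294967295 = 2952280465

2952280465


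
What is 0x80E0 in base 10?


80E0 hex = 32992 decimal

32992


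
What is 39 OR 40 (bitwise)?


0b100111 | 0b101000 = 0b101111 = 47

47


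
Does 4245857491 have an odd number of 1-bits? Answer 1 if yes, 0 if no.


0b11111101000100101010010011010011 has 17 ones => parity 1

1


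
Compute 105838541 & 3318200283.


0b110010011101111011111001101 & 0b11000101110001111011011111011011 = 0b100010001101011011111001001 = 71743433

71743433


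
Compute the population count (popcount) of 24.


0b11000 has 2 set bits

2


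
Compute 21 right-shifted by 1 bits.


0b10101 >> 1 = 0b1010 = 10

10


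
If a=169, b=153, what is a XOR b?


169 ^ 153 = 48

48


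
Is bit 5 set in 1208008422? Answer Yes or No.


0b1001000000000001011111011100110, bit 5 = 1. Yes

Yes


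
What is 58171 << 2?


0b1110001100111011 << 2 = 0b111000110011101100 = 232684

232684


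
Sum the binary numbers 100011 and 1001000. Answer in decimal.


100011 + 1001000 = 1101011 = 107

107


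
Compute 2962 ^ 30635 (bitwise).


0b101110010010 ^ 0b111011110101011 = 0b111110000111001 = 31801

31801


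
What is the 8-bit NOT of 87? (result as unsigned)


~0b1010111 = 0b10101000 = 168 (8-bit unsigned)

168


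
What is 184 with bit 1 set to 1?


184 | (1 << 1) = 184 | 2 = 186

186


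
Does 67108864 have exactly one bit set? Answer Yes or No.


0b100000000000000000000000000. Only one bit set => Yes

Yes


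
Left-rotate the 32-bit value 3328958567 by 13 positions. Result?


Rotate 0b11000110011010111110000001100111 left by 13 (32-bit) = 0b1111100000011001111100011001101 = 2081224909

2081224909


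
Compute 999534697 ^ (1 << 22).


999534697 ^ (1 << 22) = 999534697 ^ 4194304 = 1003729001

1003729001


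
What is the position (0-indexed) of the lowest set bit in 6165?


0b1100000010101. Lowest set bit at position 0

0


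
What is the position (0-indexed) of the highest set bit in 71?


0b1000111. Highest set bit at position 6

6


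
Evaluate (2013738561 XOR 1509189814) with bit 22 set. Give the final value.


Step 1: 2013738561 ^ 1509189814 = 569597687
Step 2: 569597687 | (1 << 22) = 569597687 | 4194304 = 569597687

569597687


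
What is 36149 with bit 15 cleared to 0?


36149 & ~(1 << 15) = 3381

3381


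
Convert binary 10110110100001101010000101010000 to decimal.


10110110100001101010000101010000 in decimal = 3062276432

3062276432


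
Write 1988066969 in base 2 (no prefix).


1988066969 = 1110110011111110111111010011001 in binary

1110110011111110111111010011001


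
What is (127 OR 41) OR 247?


Step 1: 127 | 41 = 127
Step 2: 127 | 247 = 255

255


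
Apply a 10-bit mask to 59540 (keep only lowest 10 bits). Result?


59540 & 1023 = 148

148


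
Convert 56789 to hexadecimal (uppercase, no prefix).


56789 = DDD5 hex

DDD5


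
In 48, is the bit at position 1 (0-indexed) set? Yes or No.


0b110000, bit 1 = 0. No

No


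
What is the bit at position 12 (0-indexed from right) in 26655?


0b110100000011111, position 12 = 0

0


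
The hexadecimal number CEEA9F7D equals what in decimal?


CEEA9F7D hex = 3471482749 decimal

3471482749


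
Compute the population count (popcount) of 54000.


0b1101001011110000 has 8 set bits

8


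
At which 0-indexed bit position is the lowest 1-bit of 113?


0b1110001. Lowest set bit at position 0

0


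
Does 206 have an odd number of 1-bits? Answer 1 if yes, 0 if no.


0b11001110 has 5 ones => parity 1

1


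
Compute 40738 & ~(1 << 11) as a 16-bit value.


40738 & ~(1 << 11) = 38690

38690


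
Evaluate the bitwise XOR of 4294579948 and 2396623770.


0b11111111111110100001011011101100 ^ 0b10001110110110011001001110011010 = 0b1110001001000111000010101110110 = 1898153334

1898153334


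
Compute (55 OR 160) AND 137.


Step 1: 55 | 160 = 183
Step 2: 183 & 137 = 129

129


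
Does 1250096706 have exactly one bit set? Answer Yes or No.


0b1001010100000101111011001000010. Multiple bits set => No

No


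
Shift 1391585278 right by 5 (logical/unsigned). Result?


0b1010010111100011110011111111110 >> 5 = 0b10100101111000111100111111 = 43487039

43487039


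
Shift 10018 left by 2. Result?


0b10011100100010 << 2 = 0b1001110010001000 = 40072

40072


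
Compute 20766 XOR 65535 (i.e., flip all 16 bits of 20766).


20766 ^ 65535 = 44769

44769


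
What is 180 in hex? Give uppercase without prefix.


180 = B4 hex

B4


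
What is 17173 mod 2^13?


17173 & 8191 = 789

789


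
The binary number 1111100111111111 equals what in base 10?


1111100111111111 in decimal = 63999

63999


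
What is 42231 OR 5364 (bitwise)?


0b1010010011110111 | 0b1010011110100 = 0b1011010011110111 = 46327

46327


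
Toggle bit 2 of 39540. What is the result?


39540 ^ (1 << 2) = 39540 ^ 4 = 39536

39536


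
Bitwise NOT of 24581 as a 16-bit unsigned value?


~0b110000000000101 = 0b1001111111111010 = 40954 (16-bit unsigned)

40954


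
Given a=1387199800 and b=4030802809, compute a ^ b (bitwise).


1387199800 ^ 4030802809 = 2733626945

2733626945


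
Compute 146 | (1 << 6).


146 | (1 << 6) = 146 | 64 = 210

210


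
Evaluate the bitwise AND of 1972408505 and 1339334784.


0b1110101100100001001000010111001 & 0b1001111110101001010000010000000 = 0b1000101100100001000000010000000 = 1167097984

1167097984


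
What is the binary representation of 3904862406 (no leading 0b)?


3904862406 = 11101000101111110111100011000110 in binary

11101000101111110111100011000110


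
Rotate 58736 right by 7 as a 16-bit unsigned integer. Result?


Rotate 0b1110010101110000 right by 7 (16-bit) = 0b1110000111001010 = 57802

57802


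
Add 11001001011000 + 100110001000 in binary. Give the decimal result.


11001001011000 + 100110001000 = 11101111100000 = 15328

15328


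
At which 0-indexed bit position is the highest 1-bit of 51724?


0b1100101000001100. Highest set bit at position 15

15


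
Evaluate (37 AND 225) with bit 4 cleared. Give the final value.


Step 1: 37 & 225 = 33
Step 2: 33 & ~(1 << 4) = 33

33


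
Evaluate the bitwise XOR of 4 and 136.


0b100 ^ 0b10001000 = 0b10001100 = 140

140


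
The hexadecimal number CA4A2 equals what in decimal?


CA4A2 hex = 828578 decimal

828578


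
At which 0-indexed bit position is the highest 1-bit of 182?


0b10110110. Highest set bit at position 7

7


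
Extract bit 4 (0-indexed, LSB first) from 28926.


0b111000011111110, position 4 = 1

1


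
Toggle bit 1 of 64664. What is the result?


64664 ^ (1 << 1) = 64664 ^ 2 = 64666

64666


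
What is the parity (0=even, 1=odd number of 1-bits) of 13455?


0b11010010001111 has 8 ones => parity 0

0


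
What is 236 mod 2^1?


236 & 1 = 0

0


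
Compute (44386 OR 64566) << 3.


Step 1: 44386 | 64566 = 64886
Step 2: 64886 << 3 = 519088

519088


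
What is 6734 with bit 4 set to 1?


6734 | (1 << 4) = 6734 | 16 = 6750

6750


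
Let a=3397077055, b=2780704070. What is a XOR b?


3397077055 ^ 2780704070 = 1875207545

1875207545


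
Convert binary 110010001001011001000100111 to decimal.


110010001001011001000100111 in decimal = 105165351

105165351


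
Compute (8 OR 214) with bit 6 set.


Step 1: 8 | 214 = 222
Step 2: 222 | (1 << 6) = 222 | 64 = 222

222


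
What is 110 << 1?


0b1101110 << 1 = 0b11011100 = 220

220


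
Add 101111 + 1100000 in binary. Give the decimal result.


101111 + 1100000 = 10001111 = 143

143


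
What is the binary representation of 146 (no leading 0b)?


146 = 10010010 in binary

10010010


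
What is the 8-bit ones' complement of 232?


232 ^ 255 = 23

23


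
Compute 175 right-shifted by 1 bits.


0b10101111 >> 1 = 0b1010111 = 87

87


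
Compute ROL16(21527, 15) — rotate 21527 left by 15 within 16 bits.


Rotate 0b101010000010111 left by 15 (16-bit) = 0b1010101000001011 = 43531

43531


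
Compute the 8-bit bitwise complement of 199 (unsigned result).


~0b11000111 = 0b111000 = 56 (8-bit unsigned)

56


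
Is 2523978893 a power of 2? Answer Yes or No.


0b10010110011100001101110010001101. Multiple bits set => No

No


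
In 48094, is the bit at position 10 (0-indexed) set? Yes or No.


0b1011101111011110, bit 10 = 0. No

No


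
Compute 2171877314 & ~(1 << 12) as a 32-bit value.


2171877314 & ~(1 << 12) = 2171873218

2171873218


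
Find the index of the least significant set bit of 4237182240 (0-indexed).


0b11111100100011100100010100100000. Lowest set bit at position 5

5


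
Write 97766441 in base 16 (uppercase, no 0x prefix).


97766441 = 5D3CC29 hex

5D3CC29


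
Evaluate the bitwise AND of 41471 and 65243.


0b1010000111111111 & 0b1111111011011011 = 0b1010000011011011 = 41179

41179


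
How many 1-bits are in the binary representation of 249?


0b11111001 has 6 set bits

6


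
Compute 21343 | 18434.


0b101001101011111 | 0b100100000000010 = 0b101101101011111 = 23391

23391


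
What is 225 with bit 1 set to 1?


225 | (1 << 1) = 225 | 2 = 227

227


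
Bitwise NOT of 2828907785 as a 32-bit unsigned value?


~0b10101000100111011011010100001001 = 0b1010111011000100100101011110110 = 1466059510 (32-bit unsigned)

1466059510


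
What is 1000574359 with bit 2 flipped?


1000574359 ^ (1 << 2) = 1000574359 ^ 4 = 1000574355

1000574355


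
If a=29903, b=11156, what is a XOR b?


29903 ^ 11156 = 24411

24411


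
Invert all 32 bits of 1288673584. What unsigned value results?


1288673584 ^ 4294967295 = 3006293711

3006293711


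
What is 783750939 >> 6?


0b101110101101110001011100011011 >> 6 = 0b101110101101110001011100 = 12246108

12246108


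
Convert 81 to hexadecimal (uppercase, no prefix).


81 = 51 hex

51


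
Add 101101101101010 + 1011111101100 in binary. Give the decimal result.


101101101101010 + 1011111101100 = 111001101010110 = 29526

29526


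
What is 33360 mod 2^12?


33360 & 4095 = 592

592


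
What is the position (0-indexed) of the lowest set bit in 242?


0b11110010. Lowest set bit at position 1

1


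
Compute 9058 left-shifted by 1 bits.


0b10001101100010 << 1 = 0b100011011000100 = 18116

18116


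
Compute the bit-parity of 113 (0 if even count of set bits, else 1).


0b1110001 has 4 ones => parity 0

0


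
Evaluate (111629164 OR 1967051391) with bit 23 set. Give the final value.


Step 1: 111629164 | 1967051391 = 2009060223
Step 2: 2009060223 | (1 << 23) = 2009060223 | 8388608 = 2009060223

2009060223


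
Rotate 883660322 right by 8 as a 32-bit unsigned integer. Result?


Rotate 0b110100101010111001011000100010 right by 8 (32-bit) = 0b100010001101001010101110010110 = 573877142

573877142


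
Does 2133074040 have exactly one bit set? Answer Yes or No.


0b1111111001001000010000001111000. Multiple bits set => No

No


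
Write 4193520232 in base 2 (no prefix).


4193520232 = 11111001111101000000101001101000 in binary

11111001111101000000101001101000


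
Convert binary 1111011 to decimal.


1111011 in decimal = 123

123


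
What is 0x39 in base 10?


39 hex = 57 decimal

57


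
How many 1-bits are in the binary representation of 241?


0b11110001 has 5 set bits

5


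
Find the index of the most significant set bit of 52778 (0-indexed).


0b1100111000101010. Highest set bit at position 15

15


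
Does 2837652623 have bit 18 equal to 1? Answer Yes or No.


0b10101001001000110010010010001111, bit 18 = 0. No

No


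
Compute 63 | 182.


0b111111 | 0b10110110 = 0b10111111 = 191

191


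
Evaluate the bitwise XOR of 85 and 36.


0b1010101 ^ 0b100100 = 0b1110001 = 113

113


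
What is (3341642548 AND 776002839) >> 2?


Step 1: 3341642548 & 776002839 = 100682004
Step 2: 100682004 >> 2 = 25170501

25170501


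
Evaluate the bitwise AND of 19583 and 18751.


0b100110001111111 & 0b100100100111111 = 0b100100000111111 = 18495

18495


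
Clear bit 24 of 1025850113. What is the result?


1025850113 & ~(1 << 24) = 1009072897

1009072897


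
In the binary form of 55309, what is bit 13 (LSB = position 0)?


0b1101100000001101, position 13 = 0

0


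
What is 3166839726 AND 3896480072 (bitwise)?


0b10111100110000100010001110101110 & 0b11101000001111111001000101001000 = 0b10101000000000100000000100001000 = 2818703624

2818703624


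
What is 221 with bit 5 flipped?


221 ^ (1 << 5) = 221 ^ 32 = 253

253


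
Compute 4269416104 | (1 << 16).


4269416104 | (1 << 16) = 4269416104 | 65536 = 4269481640

4269481640


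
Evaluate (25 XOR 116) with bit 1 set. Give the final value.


Step 1: 25 ^ 116 = 109
Step 2: 109 | (1 << 1) = 109 | 2 = 111

111


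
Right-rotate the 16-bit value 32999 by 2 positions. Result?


Rotate 0b1000000011100111 right by 2 (16-bit) = 0b1110000000111001 = 57401

57401


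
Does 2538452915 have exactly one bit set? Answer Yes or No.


0b10010111010011011011011110110011. Multiple bits set => No

No


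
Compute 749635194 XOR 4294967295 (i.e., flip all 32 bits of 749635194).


749635194 ^ 4294967295 = 3545332101

3545332101


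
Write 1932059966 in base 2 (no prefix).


1932059966 = 1110011001010001110010100111110 in binary

1110011001010001110010100111110


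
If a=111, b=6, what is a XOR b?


111 ^ 6 = 105

105


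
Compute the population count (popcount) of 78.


0b1001110 has 4 set bits

4


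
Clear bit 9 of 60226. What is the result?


60226 & ~(1 << 9) = 59714

59714


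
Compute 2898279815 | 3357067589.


0b10101100110000000011110110000111 | 0b11001000000110001100100101000101 = 0b11101100110110001111110111000111 = 3973643719

3973643719


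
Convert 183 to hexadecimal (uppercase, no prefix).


183 = B7 hex

B7


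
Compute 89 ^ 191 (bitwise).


0b1011001 ^ 0b10111111 = 0b11100110 = 230

230


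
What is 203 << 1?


0b11001011 << 1 = 0b110010110 = 406

406


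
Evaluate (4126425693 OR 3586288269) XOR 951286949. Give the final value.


Step 1: 4126425693 | 3586288269 = 4126567133
Step 2: 4126567133 ^ 951286949 = 3443857016

3443857016


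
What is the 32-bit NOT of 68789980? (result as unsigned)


~0b100000110011010011011011100 = 0b11111011111001100101100100100011 = 4226177315 (32-bit unsigned)

4226177315


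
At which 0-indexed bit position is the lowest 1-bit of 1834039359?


0b1101101010100010011100000111111. Lowest set bit at position 0

0


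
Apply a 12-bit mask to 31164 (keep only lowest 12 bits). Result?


31164 & 4095 = 2492

2492


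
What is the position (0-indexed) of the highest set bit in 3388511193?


0b11001001111110001001001111011001. Highest set bit at position 31

31


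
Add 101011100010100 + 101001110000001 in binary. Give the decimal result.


101011100010100 + 101001110000001 = 1010101010010101 = 43669

43669


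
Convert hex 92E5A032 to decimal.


92E5A032 hex = 2464522290 decimal

2464522290


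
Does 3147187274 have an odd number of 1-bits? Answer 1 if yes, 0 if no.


0b10111011100101100100010001001010 has 15 ones => parity 1

1


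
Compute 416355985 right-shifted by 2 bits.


0b11000110100010001011010010001 >> 2 = 0b110001101000100010110100100 = 104088996

104088996


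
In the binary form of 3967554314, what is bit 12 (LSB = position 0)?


0b11101100011111000001001100001010, position 12 = 1

1


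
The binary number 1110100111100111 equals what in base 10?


1110100111100111 in decimal = 59879

59879


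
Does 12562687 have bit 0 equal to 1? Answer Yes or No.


0b101111111011000011111111, bit 0 = 1. Yes

Yes


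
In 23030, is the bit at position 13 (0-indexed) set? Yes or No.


0b101100111110110, bit 13 = 0. No

No


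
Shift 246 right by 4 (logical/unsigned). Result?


0b11110110 >> 4 = 0b1111 = 15

15


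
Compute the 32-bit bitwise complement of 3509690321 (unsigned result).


~0b11010001001100011001111111010001 = 0b101110110011100110000000101110 = 785276974 (32-bit unsigned)

785276974


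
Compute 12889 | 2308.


0b11001001011001 | 0b100100000100 = 0b11101101011101 = 15197

15197


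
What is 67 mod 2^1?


67 & 1 = 1

1


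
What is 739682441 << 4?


0b101100000101101010100010001001 << 4 = 0b1011000001011010101000100010010000 = 11834919056

11834919056


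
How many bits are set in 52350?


0b1100110001111110 has 10 set bits

10


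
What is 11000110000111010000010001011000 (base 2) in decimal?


11000110000111010000010001011000 in decimal = 3323790424

3323790424


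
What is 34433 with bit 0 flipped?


34433 ^ (1 << 0) = 34433 ^ 1 = 34432

34432


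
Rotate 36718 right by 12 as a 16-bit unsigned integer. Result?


Rotate 0b1000111101101110 right by 12 (16-bit) = 0b1111011011101000 = 63208

63208


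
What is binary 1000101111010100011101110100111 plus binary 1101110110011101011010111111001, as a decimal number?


1000101111010100011101110100111 + 1101110110011101011010111111001 = 10110100101110001111000110100000 = 3032019360

3032019360


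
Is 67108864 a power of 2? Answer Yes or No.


0b100000000000000000000000000. Only one bit set => Yes

Yes


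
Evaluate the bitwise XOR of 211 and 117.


0b11010011 ^ 0b1110101 = 0b10100110 = 166

166


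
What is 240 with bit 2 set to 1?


240 | (1 << 2) = 240 | 4 = 244

244


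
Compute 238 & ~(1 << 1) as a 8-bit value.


238 & ~(1 << 1) = 236

236


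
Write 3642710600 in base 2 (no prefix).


3642710600 = 11011001000111110101101001001000 in binary

11011001000111110101101001001000


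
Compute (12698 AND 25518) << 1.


Step 1: 12698 & 25518 = 8586
Step 2: 8586 << 1 = 17172

17172


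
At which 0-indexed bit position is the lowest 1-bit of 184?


0b10111000. Lowest set bit at position 3

3


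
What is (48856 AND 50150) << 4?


Step 1: 48856 & 50150 = 33472
Step 2: 33472 << 4 = 535552

535552


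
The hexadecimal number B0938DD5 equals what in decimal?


B0938DD5 hex = 2962460117 decimal

2962460117


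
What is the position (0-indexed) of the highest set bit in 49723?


0b1100001000111011. Highest set bit at position 15

15


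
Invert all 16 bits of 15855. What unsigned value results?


15855 ^ 65535 = 49680

49680


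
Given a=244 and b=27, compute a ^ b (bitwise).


244 ^ 27 = 239

239


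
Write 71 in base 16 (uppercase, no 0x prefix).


71 = 47 hex

47


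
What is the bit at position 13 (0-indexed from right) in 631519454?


0b100101101001000011100011011110, position 13 = 1

1


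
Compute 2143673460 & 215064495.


0b1111111110001011101110001110100 & 0b1100110100011001111110101111 = 0b1100110000011001110000100100 = 214015012

214015012


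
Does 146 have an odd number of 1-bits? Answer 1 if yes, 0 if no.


0b10010010 has 3 ones => parity 1

1


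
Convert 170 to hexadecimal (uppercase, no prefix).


170 = AA hex

AA


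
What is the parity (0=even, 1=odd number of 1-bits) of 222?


0b11011110 has 6 ones => parity 0

0


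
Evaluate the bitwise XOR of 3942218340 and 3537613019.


0b11101010111110010111101001100100 ^ 0b11010010110110111011000011011011 = 0b111000001000101100101010111111 = 941804223

941804223


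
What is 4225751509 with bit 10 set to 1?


4225751509 | (1 << 10) = 4225751509 | 1024 = 4225752533

4225752533


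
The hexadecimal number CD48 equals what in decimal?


CD48 hex = 52552 decimal

52552


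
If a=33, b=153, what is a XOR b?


33 ^ 153 = 184

184


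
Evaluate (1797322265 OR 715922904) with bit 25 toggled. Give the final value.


Step 1: 1797322265 | 715922904 = 1806499801
Step 2: 1806499801 ^ (1 << 25) = 1806499801 ^ 33554432 = 1772945369

1772945369


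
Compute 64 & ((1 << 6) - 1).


64 & 63 = 0

0


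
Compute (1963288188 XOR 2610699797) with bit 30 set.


Step 1: 1963288188 ^ 2610699797 = 4003035241
Step 2: 4003035241 | (1 << 30) = 4003035241 | 1073741824 = 4003035241

4003035241


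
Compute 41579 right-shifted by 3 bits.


0b1010001001101011 >> 3 = 0b1010001001101 = 5197

5197


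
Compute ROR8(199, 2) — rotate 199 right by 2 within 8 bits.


Rotate 0b11000111 right by 2 (8-bit) = 0b11110001 = 241

241


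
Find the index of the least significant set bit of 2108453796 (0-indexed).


0b1111101101011000111001110100100. Lowest set bit at position 2

2


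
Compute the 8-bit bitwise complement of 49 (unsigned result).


~0b110001 = 0b11001110 = 206 (8-bit unsigned)

206


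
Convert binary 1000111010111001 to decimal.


1000111010111001 in decimal = 36537

36537


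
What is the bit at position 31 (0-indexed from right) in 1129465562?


0b1000011010100100100011011011010, position 31 = 0

0


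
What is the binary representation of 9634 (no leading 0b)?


9634 = 10010110100010 in binary

10010110100010


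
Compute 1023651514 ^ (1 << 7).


1023651514 ^ (1 << 7) = 1023651514 ^ 128 = 1023651386

1023651386


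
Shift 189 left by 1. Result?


0b10111101 << 1 = 0b101111010 = 378

378


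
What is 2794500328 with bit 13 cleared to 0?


2794500328 & ~(1 << 13) = 2794492136

2794492136


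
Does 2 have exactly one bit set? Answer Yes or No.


0b10. Only one bit set => Yes

Yes


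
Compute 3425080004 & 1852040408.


0b11001100001001101001001011000100 & 0b1101110011000111110010011011000 = 0b1001100001000101000000011000000 = 1277329600

1277329600


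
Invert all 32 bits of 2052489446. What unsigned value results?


2052489446 ^ 4294967295 = 2242477849

2242477849


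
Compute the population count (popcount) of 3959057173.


0b11101011111110100110101100010101 has 20 set bits

20


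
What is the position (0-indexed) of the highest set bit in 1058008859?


0b111111000011111110111100011011. Highest set bit at position 29

29


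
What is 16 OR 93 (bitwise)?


0b10000 | 0b1011101 = 0b1011101 = 93

93


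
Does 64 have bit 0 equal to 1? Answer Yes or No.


0b1000000, bit 0 = 0. No

No


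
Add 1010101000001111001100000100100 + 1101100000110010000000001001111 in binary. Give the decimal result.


1010101000001111001100000100100 + 1101100000110010000000001001111 = 11000001001000001001100001110011 = 3240138867

3240138867


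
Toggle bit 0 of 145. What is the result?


145 ^ (1 << 0) = 145 ^ 1 = 144

144


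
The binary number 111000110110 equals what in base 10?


111000110110 in decimal = 3638

3638


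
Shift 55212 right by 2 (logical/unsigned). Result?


0b1101011110101100 >> 2 = 0b11010111101011 = 13803

13803


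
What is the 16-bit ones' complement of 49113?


49113 ^ 65535 = 16422

16422


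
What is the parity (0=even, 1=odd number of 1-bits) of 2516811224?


0b10010110000000110111110111011000 has 16 ones => parity 0

0


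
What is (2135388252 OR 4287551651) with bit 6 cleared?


Step 1: 2135388252 | 4287551651 = 4291819775
Step 2: 4291819775 & ~(1 << 6) = 4291819711

4291819711


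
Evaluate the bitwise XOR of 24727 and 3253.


0b110000010010111 ^ 0b110010110101 = 0b110110000100010 = 27682

27682


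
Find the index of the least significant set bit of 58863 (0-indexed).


0b1110010111101111. Lowest set bit at position 0

0


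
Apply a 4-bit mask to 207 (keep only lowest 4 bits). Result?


207 & 15 = 15

15


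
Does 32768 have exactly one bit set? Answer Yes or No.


0b1000000000000000. Only one bit set => Yes

Yes


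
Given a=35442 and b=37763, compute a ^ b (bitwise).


35442 ^ 37763 = 6641

6641


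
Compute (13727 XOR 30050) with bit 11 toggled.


Step 1: 13727 ^ 30050 = 16637
Step 2: 16637 ^ (1 << 11) = 16637 ^ 2048 = 18685

18685


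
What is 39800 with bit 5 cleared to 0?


39800 & ~(1 << 5) = 39768

39768


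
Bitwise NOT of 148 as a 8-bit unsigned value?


~0b10010100 = 0b1101011 = 107 (8-bit unsigned)

107


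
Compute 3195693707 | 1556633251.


0b10111110011110100110101010001011 | 0b1011100110010000101011010100011 = 0b11111110111110100111111010101011 = 4277829291

4277829291


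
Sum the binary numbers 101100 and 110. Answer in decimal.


101100 + 110 = 110010 = 50

50


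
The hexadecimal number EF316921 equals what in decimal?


EF316921 hex = 4012992801 decimal

4012992801


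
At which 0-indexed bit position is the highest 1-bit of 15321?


0b11101111011001. Highest set bit at position 13

13


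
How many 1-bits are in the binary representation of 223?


0b11011111 has 7 set bits

7


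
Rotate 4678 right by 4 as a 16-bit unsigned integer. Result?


Rotate 0b1001001000110 right by 4 (16-bit) = 0b110000100100100 = 24868

24868


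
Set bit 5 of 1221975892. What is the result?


1221975892 | (1 << 5) = 1221975892 | 32 = 1221975924

1221975924


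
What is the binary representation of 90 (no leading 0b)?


90 = 1011010 in binary

1011010


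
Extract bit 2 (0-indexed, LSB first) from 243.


0b11110011, position 2 = 0

0


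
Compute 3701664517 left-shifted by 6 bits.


0b11011100101000101110101100000101 << 6 = 0b11011100101000101110101100000101000000 = 236906529088

236906529088


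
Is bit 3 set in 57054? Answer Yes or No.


0b1101111011011110, bit 3 = 1. Yes

Yes


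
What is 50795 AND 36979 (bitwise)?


0b1100011001101011 & 0b1001000001110011 = 0b1000000001100011 = 32867

32867


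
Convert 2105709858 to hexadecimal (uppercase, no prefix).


2105709858 = 7D829522 hex

7D829522


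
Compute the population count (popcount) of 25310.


0b110001011011110 has 9 set bits

9


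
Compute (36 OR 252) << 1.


Step 1: 36 | 252 = 252
Step 2: 252 << 1 = 504

504


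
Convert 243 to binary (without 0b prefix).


243 = 11110011 in binary

11110011


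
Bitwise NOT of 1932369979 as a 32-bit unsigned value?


~0b1110011001011011010000000111011 = 0b10001100110100100101111111000100 = 2362597316 (32-bit unsigned)

2362597316


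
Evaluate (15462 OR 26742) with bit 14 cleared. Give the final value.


Step 1: 15462 | 26742 = 31862
Step 2: 31862 & ~(1 << 14) = 15478

15478


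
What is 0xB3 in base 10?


B3 hex = 179 decimal

179


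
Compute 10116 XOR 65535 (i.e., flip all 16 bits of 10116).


10116 ^ 65535 = 55419

55419


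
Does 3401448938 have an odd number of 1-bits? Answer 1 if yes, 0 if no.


0b11001010101111011111110111101010 has 22 ones => parity 0

0


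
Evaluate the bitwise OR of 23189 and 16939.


0b101101010010101 | 0b100001000101011 = 0b101101010111111 = 23231

23231
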